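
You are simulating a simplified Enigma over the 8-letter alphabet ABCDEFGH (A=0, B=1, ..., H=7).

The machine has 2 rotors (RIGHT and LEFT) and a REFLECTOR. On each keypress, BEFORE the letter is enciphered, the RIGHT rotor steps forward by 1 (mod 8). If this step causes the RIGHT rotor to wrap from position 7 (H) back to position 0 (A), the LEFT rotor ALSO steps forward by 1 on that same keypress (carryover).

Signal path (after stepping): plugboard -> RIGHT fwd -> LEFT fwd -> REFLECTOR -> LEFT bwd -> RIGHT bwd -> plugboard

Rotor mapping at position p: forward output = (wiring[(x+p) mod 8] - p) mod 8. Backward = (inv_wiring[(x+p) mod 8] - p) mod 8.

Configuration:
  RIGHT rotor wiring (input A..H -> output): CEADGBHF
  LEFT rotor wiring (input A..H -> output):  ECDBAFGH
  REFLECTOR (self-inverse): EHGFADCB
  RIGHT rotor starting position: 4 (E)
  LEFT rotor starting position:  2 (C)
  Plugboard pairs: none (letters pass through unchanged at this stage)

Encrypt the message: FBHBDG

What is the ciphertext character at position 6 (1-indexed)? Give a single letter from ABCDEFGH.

Char 1 ('F'): step: R->5, L=2; F->plug->F->R->D->L->D->refl->F->L'->F->R'->D->plug->D
Char 2 ('B'): step: R->6, L=2; B->plug->B->R->H->L->A->refl->E->L'->E->R'->C->plug->C
Char 3 ('H'): step: R->7, L=2; H->plug->H->R->A->L->B->refl->H->L'->B->R'->D->plug->D
Char 4 ('B'): step: R->0, L->3 (L advanced); B->plug->B->R->E->L->E->refl->A->L'->H->R'->G->plug->G
Char 5 ('D'): step: R->1, L=3; D->plug->D->R->F->L->B->refl->H->L'->G->R'->F->plug->F
Char 6 ('G'): step: R->2, L=3; G->plug->G->R->A->L->G->refl->C->L'->C->R'->H->plug->H

H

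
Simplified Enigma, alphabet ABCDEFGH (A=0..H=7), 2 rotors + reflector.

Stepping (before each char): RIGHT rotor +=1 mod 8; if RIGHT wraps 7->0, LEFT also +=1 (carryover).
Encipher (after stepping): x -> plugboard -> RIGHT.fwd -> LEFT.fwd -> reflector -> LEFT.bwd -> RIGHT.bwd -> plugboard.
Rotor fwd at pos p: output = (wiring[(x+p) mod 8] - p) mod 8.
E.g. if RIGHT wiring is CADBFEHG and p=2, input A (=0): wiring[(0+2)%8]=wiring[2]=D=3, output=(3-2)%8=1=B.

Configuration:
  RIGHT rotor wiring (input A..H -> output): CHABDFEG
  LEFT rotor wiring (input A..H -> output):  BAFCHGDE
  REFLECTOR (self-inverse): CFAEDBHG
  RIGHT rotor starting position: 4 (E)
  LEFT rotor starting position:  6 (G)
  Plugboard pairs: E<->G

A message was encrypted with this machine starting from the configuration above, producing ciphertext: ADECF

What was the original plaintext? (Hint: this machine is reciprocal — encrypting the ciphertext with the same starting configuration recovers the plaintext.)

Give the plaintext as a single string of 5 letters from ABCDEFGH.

Char 1 ('A'): step: R->5, L=6; A->plug->A->R->A->L->F->refl->B->L'->G->R'->H->plug->H
Char 2 ('D'): step: R->6, L=6; D->plug->D->R->B->L->G->refl->H->L'->E->R'->C->plug->C
Char 3 ('E'): step: R->7, L=6; E->plug->G->R->G->L->B->refl->F->L'->A->R'->C->plug->C
Char 4 ('C'): step: R->0, L->7 (L advanced); C->plug->C->R->A->L->F->refl->B->L'->C->R'->A->plug->A
Char 5 ('F'): step: R->1, L=7; F->plug->F->R->D->L->G->refl->H->L'->G->R'->A->plug->A

Answer: HCCAA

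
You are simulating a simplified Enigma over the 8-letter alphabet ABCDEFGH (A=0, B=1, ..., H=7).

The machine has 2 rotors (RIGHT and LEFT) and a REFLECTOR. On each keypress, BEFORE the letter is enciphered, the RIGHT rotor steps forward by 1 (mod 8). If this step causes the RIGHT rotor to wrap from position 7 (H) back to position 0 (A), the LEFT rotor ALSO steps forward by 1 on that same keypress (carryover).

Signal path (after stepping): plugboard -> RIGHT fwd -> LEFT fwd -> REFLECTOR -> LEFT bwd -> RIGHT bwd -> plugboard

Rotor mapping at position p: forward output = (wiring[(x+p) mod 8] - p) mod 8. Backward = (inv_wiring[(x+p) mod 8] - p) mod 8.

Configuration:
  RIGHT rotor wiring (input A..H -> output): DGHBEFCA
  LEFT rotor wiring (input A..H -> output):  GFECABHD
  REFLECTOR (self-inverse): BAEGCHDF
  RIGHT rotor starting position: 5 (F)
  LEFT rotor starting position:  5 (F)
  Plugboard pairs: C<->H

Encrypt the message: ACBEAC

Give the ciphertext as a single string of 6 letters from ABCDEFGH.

Answer: FBFGFD

Derivation:
Char 1 ('A'): step: R->6, L=5; A->plug->A->R->E->L->A->refl->B->L'->D->R'->F->plug->F
Char 2 ('C'): step: R->7, L=5; C->plug->H->R->D->L->B->refl->A->L'->E->R'->B->plug->B
Char 3 ('B'): step: R->0, L->6 (L advanced); B->plug->B->R->G->L->C->refl->E->L'->F->R'->F->plug->F
Char 4 ('E'): step: R->1, L=6; E->plug->E->R->E->L->G->refl->D->L'->H->R'->G->plug->G
Char 5 ('A'): step: R->2, L=6; A->plug->A->R->F->L->E->refl->C->L'->G->R'->F->plug->F
Char 6 ('C'): step: R->3, L=6; C->plug->H->R->E->L->G->refl->D->L'->H->R'->D->plug->D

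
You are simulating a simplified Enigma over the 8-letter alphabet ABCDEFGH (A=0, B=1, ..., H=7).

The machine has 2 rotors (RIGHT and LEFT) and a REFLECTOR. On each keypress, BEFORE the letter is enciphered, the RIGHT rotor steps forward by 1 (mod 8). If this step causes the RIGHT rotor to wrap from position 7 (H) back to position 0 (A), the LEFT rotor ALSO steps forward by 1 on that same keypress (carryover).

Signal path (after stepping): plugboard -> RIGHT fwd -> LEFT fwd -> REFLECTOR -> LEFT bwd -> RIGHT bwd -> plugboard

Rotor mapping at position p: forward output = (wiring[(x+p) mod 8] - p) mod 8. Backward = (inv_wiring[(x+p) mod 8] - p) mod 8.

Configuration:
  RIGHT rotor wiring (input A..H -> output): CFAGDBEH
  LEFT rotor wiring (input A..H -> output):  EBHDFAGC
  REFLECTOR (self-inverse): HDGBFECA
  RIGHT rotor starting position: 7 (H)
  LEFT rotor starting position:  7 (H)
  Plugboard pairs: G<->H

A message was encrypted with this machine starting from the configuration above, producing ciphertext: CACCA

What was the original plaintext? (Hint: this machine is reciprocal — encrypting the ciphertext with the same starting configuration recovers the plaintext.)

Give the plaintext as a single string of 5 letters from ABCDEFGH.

Answer: HEGFE

Derivation:
Char 1 ('C'): step: R->0, L->0 (L advanced); C->plug->C->R->A->L->E->refl->F->L'->E->R'->G->plug->H
Char 2 ('A'): step: R->1, L=0; A->plug->A->R->E->L->F->refl->E->L'->A->R'->E->plug->E
Char 3 ('C'): step: R->2, L=0; C->plug->C->R->B->L->B->refl->D->L'->D->R'->H->plug->G
Char 4 ('C'): step: R->3, L=0; C->plug->C->R->G->L->G->refl->C->L'->H->R'->F->plug->F
Char 5 ('A'): step: R->4, L=0; A->plug->A->R->H->L->C->refl->G->L'->G->R'->E->plug->E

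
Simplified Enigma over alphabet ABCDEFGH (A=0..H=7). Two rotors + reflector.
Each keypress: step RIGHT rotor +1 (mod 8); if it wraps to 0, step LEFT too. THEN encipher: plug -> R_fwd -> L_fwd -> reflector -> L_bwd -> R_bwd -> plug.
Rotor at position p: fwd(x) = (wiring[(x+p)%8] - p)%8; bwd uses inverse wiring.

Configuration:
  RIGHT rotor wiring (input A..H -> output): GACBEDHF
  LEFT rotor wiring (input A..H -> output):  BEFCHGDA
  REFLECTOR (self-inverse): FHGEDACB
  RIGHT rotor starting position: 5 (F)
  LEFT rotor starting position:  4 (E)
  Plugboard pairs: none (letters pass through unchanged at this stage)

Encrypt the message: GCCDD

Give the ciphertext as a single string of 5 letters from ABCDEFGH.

Answer: DBFEB

Derivation:
Char 1 ('G'): step: R->6, L=4; G->plug->G->R->G->L->B->refl->H->L'->C->R'->D->plug->D
Char 2 ('C'): step: R->7, L=4; C->plug->C->R->B->L->C->refl->G->L'->H->R'->B->plug->B
Char 3 ('C'): step: R->0, L->5 (L advanced); C->plug->C->R->C->L->D->refl->E->L'->D->R'->F->plug->F
Char 4 ('D'): step: R->1, L=5; D->plug->D->R->D->L->E->refl->D->L'->C->R'->E->plug->E
Char 5 ('D'): step: R->2, L=5; D->plug->D->R->B->L->G->refl->C->L'->H->R'->B->plug->B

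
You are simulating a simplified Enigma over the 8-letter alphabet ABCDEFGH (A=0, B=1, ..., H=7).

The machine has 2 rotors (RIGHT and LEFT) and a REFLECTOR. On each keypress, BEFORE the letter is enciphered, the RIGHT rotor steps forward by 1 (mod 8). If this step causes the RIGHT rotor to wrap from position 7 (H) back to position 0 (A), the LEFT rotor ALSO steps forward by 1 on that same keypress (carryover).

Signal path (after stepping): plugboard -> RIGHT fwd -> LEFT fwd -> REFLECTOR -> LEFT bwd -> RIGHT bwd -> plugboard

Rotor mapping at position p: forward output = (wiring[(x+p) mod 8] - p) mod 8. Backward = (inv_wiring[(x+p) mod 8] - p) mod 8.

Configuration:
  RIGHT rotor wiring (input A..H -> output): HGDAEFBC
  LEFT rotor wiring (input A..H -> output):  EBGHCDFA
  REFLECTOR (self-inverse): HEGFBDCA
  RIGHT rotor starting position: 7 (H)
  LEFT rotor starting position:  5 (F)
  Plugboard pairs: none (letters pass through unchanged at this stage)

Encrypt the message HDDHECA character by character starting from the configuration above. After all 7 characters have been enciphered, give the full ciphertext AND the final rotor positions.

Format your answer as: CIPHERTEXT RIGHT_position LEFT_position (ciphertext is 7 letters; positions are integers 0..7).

Char 1 ('H'): step: R->0, L->6 (L advanced); H->plug->H->R->C->L->G->refl->C->L'->B->R'->G->plug->G
Char 2 ('D'): step: R->1, L=6; D->plug->D->R->D->L->D->refl->F->L'->H->R'->C->plug->C
Char 3 ('D'): step: R->2, L=6; D->plug->D->R->D->L->D->refl->F->L'->H->R'->E->plug->E
Char 4 ('H'): step: R->3, L=6; H->plug->H->R->A->L->H->refl->A->L'->E->R'->F->plug->F
Char 5 ('E'): step: R->4, L=6; E->plug->E->R->D->L->D->refl->F->L'->H->R'->G->plug->G
Char 6 ('C'): step: R->5, L=6; C->plug->C->R->F->L->B->refl->E->L'->G->R'->F->plug->F
Char 7 ('A'): step: R->6, L=6; A->plug->A->R->D->L->D->refl->F->L'->H->R'->H->plug->H
Final: ciphertext=GCEFGFH, RIGHT=6, LEFT=6

Answer: GCEFGFH 6 6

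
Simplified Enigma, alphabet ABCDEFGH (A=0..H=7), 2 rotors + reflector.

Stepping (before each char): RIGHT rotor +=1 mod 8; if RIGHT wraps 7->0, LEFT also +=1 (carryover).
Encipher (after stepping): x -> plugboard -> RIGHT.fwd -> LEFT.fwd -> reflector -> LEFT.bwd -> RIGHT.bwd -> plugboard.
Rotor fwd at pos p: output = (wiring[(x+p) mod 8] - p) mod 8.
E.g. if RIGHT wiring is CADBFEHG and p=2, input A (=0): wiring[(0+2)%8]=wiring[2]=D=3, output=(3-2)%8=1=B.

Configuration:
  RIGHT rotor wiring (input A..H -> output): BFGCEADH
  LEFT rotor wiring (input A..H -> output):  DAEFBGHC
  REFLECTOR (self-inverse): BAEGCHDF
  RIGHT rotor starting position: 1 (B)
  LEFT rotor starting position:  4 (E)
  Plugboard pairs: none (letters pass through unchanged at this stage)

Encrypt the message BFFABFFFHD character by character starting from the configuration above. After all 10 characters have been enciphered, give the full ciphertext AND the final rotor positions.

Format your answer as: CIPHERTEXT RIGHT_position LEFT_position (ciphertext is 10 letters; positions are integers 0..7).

Char 1 ('B'): step: R->2, L=4; B->plug->B->R->A->L->F->refl->H->L'->E->R'->A->plug->A
Char 2 ('F'): step: R->3, L=4; F->plug->F->R->G->L->A->refl->B->L'->H->R'->A->plug->A
Char 3 ('F'): step: R->4, L=4; F->plug->F->R->B->L->C->refl->E->L'->F->R'->E->plug->E
Char 4 ('A'): step: R->5, L=4; A->plug->A->R->D->L->G->refl->D->L'->C->R'->C->plug->C
Char 5 ('B'): step: R->6, L=4; B->plug->B->R->B->L->C->refl->E->L'->F->R'->A->plug->A
Char 6 ('F'): step: R->7, L=4; F->plug->F->R->F->L->E->refl->C->L'->B->R'->G->plug->G
Char 7 ('F'): step: R->0, L->5 (L advanced); F->plug->F->R->A->L->B->refl->A->L'->G->R'->C->plug->C
Char 8 ('F'): step: R->1, L=5; F->plug->F->R->C->L->F->refl->H->L'->F->R'->B->plug->B
Char 9 ('H'): step: R->2, L=5; H->plug->H->R->D->L->G->refl->D->L'->E->R'->A->plug->A
Char 10 ('D'): step: R->3, L=5; D->plug->D->R->A->L->B->refl->A->L'->G->R'->F->plug->F
Final: ciphertext=AAECAGCBAF, RIGHT=3, LEFT=5

Answer: AAECAGCBAF 3 5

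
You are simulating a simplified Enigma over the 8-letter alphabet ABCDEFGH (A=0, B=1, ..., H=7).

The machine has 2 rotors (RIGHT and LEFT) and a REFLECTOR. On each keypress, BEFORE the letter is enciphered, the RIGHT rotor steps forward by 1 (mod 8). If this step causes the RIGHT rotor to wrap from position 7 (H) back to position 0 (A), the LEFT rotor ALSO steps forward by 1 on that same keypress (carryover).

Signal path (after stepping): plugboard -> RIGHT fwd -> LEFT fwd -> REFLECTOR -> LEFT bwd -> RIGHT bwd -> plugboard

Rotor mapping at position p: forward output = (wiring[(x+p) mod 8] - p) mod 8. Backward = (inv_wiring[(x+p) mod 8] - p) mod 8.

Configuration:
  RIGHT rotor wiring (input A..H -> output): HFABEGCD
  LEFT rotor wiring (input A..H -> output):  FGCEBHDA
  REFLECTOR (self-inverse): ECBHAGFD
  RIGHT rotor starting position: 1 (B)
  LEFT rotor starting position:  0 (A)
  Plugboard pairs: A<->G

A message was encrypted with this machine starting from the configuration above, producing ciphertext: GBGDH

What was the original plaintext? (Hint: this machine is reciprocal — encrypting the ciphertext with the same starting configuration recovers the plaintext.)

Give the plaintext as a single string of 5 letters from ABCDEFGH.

Answer: AEFAC

Derivation:
Char 1 ('G'): step: R->2, L=0; G->plug->A->R->G->L->D->refl->H->L'->F->R'->G->plug->A
Char 2 ('B'): step: R->3, L=0; B->plug->B->R->B->L->G->refl->F->L'->A->R'->E->plug->E
Char 3 ('G'): step: R->4, L=0; G->plug->A->R->A->L->F->refl->G->L'->B->R'->F->plug->F
Char 4 ('D'): step: R->5, L=0; D->plug->D->R->C->L->C->refl->B->L'->E->R'->G->plug->A
Char 5 ('H'): step: R->6, L=0; H->plug->H->R->A->L->F->refl->G->L'->B->R'->C->plug->C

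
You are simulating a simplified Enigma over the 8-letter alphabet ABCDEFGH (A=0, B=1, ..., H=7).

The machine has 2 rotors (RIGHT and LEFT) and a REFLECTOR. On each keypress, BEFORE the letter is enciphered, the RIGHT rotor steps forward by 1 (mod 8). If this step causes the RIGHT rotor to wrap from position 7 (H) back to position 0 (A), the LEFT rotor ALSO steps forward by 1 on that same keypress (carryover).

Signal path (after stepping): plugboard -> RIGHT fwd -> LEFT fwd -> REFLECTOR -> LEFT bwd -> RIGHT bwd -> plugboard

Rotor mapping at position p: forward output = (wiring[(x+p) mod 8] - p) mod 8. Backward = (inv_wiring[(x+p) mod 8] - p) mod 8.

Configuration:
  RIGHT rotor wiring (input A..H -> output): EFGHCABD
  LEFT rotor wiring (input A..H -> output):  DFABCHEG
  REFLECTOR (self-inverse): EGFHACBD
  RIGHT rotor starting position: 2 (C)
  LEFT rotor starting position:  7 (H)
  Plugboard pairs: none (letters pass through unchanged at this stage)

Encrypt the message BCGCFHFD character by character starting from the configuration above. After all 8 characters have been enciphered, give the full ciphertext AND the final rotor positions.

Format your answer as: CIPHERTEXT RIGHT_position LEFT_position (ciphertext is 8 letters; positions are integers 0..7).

Answer: AEAFHDBG 2 0

Derivation:
Char 1 ('B'): step: R->3, L=7; B->plug->B->R->H->L->F->refl->C->L'->E->R'->A->plug->A
Char 2 ('C'): step: R->4, L=7; C->plug->C->R->F->L->D->refl->H->L'->A->R'->E->plug->E
Char 3 ('G'): step: R->5, L=7; G->plug->G->R->C->L->G->refl->B->L'->D->R'->A->plug->A
Char 4 ('C'): step: R->6, L=7; C->plug->C->R->G->L->A->refl->E->L'->B->R'->F->plug->F
Char 5 ('F'): step: R->7, L=7; F->plug->F->R->D->L->B->refl->G->L'->C->R'->H->plug->H
Char 6 ('H'): step: R->0, L->0 (L advanced); H->plug->H->R->D->L->B->refl->G->L'->H->R'->D->plug->D
Char 7 ('F'): step: R->1, L=0; F->plug->F->R->A->L->D->refl->H->L'->F->R'->B->plug->B
Char 8 ('D'): step: R->2, L=0; D->plug->D->R->G->L->E->refl->A->L'->C->R'->G->plug->G
Final: ciphertext=AEAFHDBG, RIGHT=2, LEFT=0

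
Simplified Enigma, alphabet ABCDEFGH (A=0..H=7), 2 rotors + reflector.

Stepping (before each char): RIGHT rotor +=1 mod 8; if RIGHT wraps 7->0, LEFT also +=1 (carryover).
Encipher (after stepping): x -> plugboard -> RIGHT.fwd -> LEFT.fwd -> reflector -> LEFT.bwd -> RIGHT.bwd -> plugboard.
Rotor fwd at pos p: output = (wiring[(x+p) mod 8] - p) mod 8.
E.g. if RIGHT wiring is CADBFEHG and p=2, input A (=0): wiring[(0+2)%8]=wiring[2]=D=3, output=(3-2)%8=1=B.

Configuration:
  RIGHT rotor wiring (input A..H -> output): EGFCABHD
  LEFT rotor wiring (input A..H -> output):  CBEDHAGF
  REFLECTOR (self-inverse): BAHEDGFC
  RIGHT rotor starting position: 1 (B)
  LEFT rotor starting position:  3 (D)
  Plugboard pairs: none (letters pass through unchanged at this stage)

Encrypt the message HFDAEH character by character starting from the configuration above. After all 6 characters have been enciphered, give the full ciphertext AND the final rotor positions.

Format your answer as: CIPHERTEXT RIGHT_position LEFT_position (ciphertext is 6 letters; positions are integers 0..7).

Char 1 ('H'): step: R->2, L=3; H->plug->H->R->E->L->C->refl->H->L'->F->R'->E->plug->E
Char 2 ('F'): step: R->3, L=3; F->plug->F->R->B->L->E->refl->D->L'->D->R'->G->plug->G
Char 3 ('D'): step: R->4, L=3; D->plug->D->R->H->L->B->refl->A->L'->A->R'->E->plug->E
Char 4 ('A'): step: R->5, L=3; A->plug->A->R->E->L->C->refl->H->L'->F->R'->G->plug->G
Char 5 ('E'): step: R->6, L=3; E->plug->E->R->H->L->B->refl->A->L'->A->R'->D->plug->D
Char 6 ('H'): step: R->7, L=3; H->plug->H->R->A->L->A->refl->B->L'->H->R'->C->plug->C
Final: ciphertext=EGEGDC, RIGHT=7, LEFT=3

Answer: EGEGDC 7 3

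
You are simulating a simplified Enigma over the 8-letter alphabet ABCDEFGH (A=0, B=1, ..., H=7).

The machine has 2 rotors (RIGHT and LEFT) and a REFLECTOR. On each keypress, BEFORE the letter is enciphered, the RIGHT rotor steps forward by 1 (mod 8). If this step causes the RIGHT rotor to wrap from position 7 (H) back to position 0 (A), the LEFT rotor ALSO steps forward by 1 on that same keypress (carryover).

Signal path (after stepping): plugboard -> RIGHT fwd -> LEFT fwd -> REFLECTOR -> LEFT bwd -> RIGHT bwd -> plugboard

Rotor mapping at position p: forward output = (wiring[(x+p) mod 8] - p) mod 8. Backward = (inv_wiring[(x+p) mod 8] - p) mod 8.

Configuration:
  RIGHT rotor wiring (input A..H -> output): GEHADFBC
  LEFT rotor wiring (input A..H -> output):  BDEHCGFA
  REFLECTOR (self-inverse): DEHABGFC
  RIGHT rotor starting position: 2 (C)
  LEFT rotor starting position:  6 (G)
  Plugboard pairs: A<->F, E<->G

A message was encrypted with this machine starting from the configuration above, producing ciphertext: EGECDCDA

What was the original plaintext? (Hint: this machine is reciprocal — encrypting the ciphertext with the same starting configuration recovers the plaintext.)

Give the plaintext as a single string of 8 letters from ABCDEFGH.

Char 1 ('E'): step: R->3, L=6; E->plug->G->R->B->L->C->refl->H->L'->A->R'->B->plug->B
Char 2 ('G'): step: R->4, L=6; G->plug->E->R->C->L->D->refl->A->L'->H->R'->A->plug->F
Char 3 ('E'): step: R->5, L=6; E->plug->G->R->D->L->F->refl->G->L'->E->R'->B->plug->B
Char 4 ('C'): step: R->6, L=6; C->plug->C->R->A->L->H->refl->C->L'->B->R'->E->plug->G
Char 5 ('D'): step: R->7, L=6; D->plug->D->R->A->L->H->refl->C->L'->B->R'->E->plug->G
Char 6 ('C'): step: R->0, L->7 (L advanced); C->plug->C->R->H->L->G->refl->F->L'->D->R'->E->plug->G
Char 7 ('D'): step: R->1, L=7; D->plug->D->R->C->L->E->refl->B->L'->A->R'->F->plug->A
Char 8 ('A'): step: R->2, L=7; A->plug->F->R->A->L->B->refl->E->L'->C->R'->H->plug->H

Answer: BFBGGGAH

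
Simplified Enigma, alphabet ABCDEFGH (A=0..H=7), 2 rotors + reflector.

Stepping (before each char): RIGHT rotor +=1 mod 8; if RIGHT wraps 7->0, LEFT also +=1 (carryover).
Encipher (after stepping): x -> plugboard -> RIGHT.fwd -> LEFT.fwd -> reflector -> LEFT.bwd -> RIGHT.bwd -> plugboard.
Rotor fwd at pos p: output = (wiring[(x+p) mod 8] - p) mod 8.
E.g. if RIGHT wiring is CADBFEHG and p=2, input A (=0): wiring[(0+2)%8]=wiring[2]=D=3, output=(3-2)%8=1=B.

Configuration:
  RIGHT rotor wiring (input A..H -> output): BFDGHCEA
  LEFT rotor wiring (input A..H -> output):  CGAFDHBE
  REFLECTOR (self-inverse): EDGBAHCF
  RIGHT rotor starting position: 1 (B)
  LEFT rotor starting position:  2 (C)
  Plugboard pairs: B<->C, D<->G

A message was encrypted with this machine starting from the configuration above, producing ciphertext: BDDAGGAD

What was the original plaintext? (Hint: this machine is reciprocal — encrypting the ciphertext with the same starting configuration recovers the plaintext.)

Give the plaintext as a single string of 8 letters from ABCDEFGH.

Char 1 ('B'): step: R->2, L=2; B->plug->C->R->F->L->C->refl->G->L'->A->R'->D->plug->G
Char 2 ('D'): step: R->3, L=2; D->plug->G->R->C->L->B->refl->D->L'->B->R'->D->plug->G
Char 3 ('D'): step: R->4, L=2; D->plug->G->R->H->L->E->refl->A->L'->G->R'->B->plug->C
Char 4 ('A'): step: R->5, L=2; A->plug->A->R->F->L->C->refl->G->L'->A->R'->E->plug->E
Char 5 ('G'): step: R->6, L=2; G->plug->D->R->H->L->E->refl->A->L'->G->R'->A->plug->A
Char 6 ('G'): step: R->7, L=2; G->plug->D->R->E->L->H->refl->F->L'->D->R'->G->plug->D
Char 7 ('A'): step: R->0, L->3 (L advanced); A->plug->A->R->B->L->A->refl->E->L'->C->R'->F->plug->F
Char 8 ('D'): step: R->1, L=3; D->plug->G->R->H->L->F->refl->H->L'->F->R'->C->plug->B

Answer: GGCEADFB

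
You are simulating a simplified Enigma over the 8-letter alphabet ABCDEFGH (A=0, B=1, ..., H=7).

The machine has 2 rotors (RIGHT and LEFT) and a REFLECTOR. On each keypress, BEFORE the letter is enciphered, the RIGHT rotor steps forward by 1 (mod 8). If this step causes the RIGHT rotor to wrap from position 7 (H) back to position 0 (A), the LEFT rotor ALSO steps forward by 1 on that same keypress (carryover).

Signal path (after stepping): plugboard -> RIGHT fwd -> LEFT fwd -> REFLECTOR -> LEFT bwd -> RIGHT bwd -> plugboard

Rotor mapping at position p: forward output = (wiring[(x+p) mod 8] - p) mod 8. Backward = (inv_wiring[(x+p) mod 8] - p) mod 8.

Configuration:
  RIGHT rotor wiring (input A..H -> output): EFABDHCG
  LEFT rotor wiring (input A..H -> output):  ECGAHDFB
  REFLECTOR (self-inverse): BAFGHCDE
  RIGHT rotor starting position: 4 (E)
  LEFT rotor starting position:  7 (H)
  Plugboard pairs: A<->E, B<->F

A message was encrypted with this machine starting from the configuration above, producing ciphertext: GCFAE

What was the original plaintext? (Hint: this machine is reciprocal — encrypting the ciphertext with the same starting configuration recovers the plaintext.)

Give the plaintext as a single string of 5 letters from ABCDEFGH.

Char 1 ('G'): step: R->5, L=7; G->plug->G->R->E->L->B->refl->A->L'->F->R'->B->plug->F
Char 2 ('C'): step: R->6, L=7; C->plug->C->R->G->L->E->refl->H->L'->D->R'->F->plug->B
Char 3 ('F'): step: R->7, L=7; F->plug->B->R->F->L->A->refl->B->L'->E->R'->F->plug->B
Char 4 ('A'): step: R->0, L->0 (L advanced); A->plug->E->R->D->L->A->refl->B->L'->H->R'->F->plug->B
Char 5 ('E'): step: R->1, L=0; E->plug->A->R->E->L->H->refl->E->L'->A->R'->C->plug->C

Answer: FBBBC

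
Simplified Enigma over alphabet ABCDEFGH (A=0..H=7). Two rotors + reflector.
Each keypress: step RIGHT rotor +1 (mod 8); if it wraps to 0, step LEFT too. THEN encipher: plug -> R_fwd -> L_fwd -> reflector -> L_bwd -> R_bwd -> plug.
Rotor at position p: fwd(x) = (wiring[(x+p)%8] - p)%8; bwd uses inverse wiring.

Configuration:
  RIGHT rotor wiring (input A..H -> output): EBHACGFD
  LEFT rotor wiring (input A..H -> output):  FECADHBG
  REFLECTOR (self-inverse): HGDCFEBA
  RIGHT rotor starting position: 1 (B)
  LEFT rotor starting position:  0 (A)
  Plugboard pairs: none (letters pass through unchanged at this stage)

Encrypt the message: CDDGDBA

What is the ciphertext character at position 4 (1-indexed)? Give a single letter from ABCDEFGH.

Char 1 ('C'): step: R->2, L=0; C->plug->C->R->A->L->F->refl->E->L'->B->R'->F->plug->F
Char 2 ('D'): step: R->3, L=0; D->plug->D->R->C->L->C->refl->D->L'->E->R'->H->plug->H
Char 3 ('D'): step: R->4, L=0; D->plug->D->R->H->L->G->refl->B->L'->G->R'->A->plug->A
Char 4 ('G'): step: R->5, L=0; G->plug->G->R->D->L->A->refl->H->L'->F->R'->H->plug->H

H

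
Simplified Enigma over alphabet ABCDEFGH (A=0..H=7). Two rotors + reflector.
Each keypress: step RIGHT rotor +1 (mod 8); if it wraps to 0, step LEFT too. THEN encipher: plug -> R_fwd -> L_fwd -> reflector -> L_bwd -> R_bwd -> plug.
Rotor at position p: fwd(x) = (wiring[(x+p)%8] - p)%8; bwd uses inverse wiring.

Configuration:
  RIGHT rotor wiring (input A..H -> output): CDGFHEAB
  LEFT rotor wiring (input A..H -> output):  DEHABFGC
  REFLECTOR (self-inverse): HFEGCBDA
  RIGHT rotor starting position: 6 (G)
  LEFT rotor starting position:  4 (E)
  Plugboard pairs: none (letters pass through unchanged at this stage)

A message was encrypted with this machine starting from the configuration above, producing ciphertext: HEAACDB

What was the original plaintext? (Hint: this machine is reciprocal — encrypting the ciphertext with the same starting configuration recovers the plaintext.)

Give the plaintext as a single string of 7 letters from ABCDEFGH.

Char 1 ('H'): step: R->7, L=4; H->plug->H->R->B->L->B->refl->F->L'->A->R'->F->plug->F
Char 2 ('E'): step: R->0, L->5 (L advanced); E->plug->E->R->H->L->E->refl->C->L'->F->R'->D->plug->D
Char 3 ('A'): step: R->1, L=5; A->plug->A->R->C->L->F->refl->B->L'->B->R'->H->plug->H
Char 4 ('A'): step: R->2, L=5; A->plug->A->R->E->L->H->refl->A->L'->A->R'->G->plug->G
Char 5 ('C'): step: R->3, L=5; C->plug->C->R->B->L->B->refl->F->L'->C->R'->A->plug->A
Char 6 ('D'): step: R->4, L=5; D->plug->D->R->F->L->C->refl->E->L'->H->R'->F->plug->F
Char 7 ('B'): step: R->5, L=5; B->plug->B->R->D->L->G->refl->D->L'->G->R'->E->plug->E

Answer: FDHGAFE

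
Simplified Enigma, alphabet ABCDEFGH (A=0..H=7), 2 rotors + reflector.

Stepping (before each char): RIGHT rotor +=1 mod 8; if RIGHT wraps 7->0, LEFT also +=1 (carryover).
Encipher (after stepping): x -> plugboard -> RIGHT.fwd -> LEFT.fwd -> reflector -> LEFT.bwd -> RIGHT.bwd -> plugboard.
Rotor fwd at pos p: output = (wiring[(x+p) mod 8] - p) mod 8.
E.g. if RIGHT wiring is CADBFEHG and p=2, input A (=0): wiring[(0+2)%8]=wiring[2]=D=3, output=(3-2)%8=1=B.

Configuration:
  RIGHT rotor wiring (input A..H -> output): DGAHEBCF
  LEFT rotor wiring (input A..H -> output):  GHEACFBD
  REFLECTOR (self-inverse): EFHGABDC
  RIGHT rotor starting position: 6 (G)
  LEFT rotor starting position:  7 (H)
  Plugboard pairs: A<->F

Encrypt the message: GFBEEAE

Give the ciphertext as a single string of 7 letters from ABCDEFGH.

Answer: EGEDGHF

Derivation:
Char 1 ('G'): step: R->7, L=7; G->plug->G->R->C->L->A->refl->E->L'->A->R'->E->plug->E
Char 2 ('F'): step: R->0, L->0 (L advanced); F->plug->A->R->D->L->A->refl->E->L'->C->R'->G->plug->G
Char 3 ('B'): step: R->1, L=0; B->plug->B->R->H->L->D->refl->G->L'->A->R'->E->plug->E
Char 4 ('E'): step: R->2, L=0; E->plug->E->R->A->L->G->refl->D->L'->H->R'->D->plug->D
Char 5 ('E'): step: R->3, L=0; E->plug->E->R->C->L->E->refl->A->L'->D->R'->G->plug->G
Char 6 ('A'): step: R->4, L=0; A->plug->F->R->C->L->E->refl->A->L'->D->R'->H->plug->H
Char 7 ('E'): step: R->5, L=0; E->plug->E->R->B->L->H->refl->C->L'->E->R'->A->plug->F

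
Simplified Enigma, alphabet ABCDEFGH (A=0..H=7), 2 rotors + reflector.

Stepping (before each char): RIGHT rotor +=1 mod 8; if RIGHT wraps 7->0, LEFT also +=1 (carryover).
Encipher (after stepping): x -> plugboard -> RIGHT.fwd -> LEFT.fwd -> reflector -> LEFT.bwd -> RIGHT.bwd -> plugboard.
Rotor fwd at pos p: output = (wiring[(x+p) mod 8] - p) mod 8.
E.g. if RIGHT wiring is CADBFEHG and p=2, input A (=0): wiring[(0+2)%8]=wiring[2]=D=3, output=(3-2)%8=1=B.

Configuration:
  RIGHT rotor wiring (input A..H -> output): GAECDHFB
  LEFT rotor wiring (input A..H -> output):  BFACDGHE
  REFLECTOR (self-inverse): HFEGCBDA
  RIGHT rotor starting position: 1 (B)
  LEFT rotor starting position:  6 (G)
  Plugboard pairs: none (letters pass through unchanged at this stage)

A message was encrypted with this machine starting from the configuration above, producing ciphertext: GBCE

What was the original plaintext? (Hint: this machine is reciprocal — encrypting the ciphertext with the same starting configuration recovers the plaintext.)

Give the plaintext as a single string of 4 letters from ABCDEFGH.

Char 1 ('G'): step: R->2, L=6; G->plug->G->R->E->L->C->refl->E->L'->F->R'->D->plug->D
Char 2 ('B'): step: R->3, L=6; B->plug->B->R->A->L->B->refl->F->L'->G->R'->E->plug->E
Char 3 ('C'): step: R->4, L=6; C->plug->C->R->B->L->G->refl->D->L'->C->R'->E->plug->E
Char 4 ('E'): step: R->5, L=6; E->plug->E->R->D->L->H->refl->A->L'->H->R'->F->plug->F

Answer: DEEF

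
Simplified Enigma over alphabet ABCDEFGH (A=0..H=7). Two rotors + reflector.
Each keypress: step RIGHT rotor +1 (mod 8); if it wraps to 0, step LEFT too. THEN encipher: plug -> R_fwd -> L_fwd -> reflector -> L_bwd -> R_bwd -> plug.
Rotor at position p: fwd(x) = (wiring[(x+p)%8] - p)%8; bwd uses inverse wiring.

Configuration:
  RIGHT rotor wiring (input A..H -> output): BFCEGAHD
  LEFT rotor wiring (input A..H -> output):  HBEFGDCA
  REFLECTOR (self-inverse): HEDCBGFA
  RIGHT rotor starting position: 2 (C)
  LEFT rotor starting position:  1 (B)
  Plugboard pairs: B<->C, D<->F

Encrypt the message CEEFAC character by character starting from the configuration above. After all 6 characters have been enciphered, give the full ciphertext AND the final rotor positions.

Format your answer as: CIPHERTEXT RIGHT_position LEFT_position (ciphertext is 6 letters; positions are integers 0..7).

Answer: HABBGE 0 2

Derivation:
Char 1 ('C'): step: R->3, L=1; C->plug->B->R->D->L->F->refl->G->L'->H->R'->H->plug->H
Char 2 ('E'): step: R->4, L=1; E->plug->E->R->F->L->B->refl->E->L'->C->R'->A->plug->A
Char 3 ('E'): step: R->5, L=1; E->plug->E->R->A->L->A->refl->H->L'->G->R'->C->plug->B
Char 4 ('F'): step: R->6, L=1; F->plug->D->R->H->L->G->refl->F->L'->D->R'->C->plug->B
Char 5 ('A'): step: R->7, L=1; A->plug->A->R->E->L->C->refl->D->L'->B->R'->G->plug->G
Char 6 ('C'): step: R->0, L->2 (L advanced); C->plug->B->R->F->L->G->refl->F->L'->G->R'->E->plug->E
Final: ciphertext=HABBGE, RIGHT=0, LEFT=2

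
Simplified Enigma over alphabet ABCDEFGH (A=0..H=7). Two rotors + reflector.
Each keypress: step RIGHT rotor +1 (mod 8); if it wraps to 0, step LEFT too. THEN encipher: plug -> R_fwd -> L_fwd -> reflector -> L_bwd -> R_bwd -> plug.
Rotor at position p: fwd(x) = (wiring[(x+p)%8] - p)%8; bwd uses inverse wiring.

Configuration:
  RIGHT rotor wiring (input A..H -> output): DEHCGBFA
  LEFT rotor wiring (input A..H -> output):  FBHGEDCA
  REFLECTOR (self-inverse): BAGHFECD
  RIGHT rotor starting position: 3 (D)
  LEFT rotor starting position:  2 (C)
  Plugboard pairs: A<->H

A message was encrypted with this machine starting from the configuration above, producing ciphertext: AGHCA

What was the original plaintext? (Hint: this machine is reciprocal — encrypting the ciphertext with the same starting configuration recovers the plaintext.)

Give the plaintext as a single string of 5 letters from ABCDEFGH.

Answer: EFDGH

Derivation:
Char 1 ('A'): step: R->4, L=2; A->plug->H->R->G->L->D->refl->H->L'->H->R'->E->plug->E
Char 2 ('G'): step: R->5, L=2; G->plug->G->R->F->L->G->refl->C->L'->C->R'->F->plug->F
Char 3 ('H'): step: R->6, L=2; H->plug->A->R->H->L->H->refl->D->L'->G->R'->D->plug->D
Char 4 ('C'): step: R->7, L=2; C->plug->C->R->F->L->G->refl->C->L'->C->R'->G->plug->G
Char 5 ('A'): step: R->0, L->3 (L advanced); A->plug->H->R->A->L->D->refl->H->L'->D->R'->A->plug->H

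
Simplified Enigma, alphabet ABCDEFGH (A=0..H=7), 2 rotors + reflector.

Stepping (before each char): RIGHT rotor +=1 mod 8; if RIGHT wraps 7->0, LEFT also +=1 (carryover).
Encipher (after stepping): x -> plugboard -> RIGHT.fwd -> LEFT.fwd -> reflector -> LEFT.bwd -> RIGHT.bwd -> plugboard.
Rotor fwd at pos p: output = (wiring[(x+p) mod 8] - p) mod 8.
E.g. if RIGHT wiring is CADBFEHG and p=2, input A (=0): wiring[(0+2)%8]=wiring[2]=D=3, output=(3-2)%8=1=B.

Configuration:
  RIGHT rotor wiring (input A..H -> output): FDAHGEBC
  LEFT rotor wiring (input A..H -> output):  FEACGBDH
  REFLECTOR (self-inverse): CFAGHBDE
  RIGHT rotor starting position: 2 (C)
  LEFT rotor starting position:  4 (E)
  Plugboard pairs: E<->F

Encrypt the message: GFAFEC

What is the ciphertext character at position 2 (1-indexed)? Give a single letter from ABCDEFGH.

Char 1 ('G'): step: R->3, L=4; G->plug->G->R->A->L->C->refl->A->L'->F->R'->H->plug->H
Char 2 ('F'): step: R->4, L=4; F->plug->E->R->B->L->F->refl->B->L'->E->R'->G->plug->G

G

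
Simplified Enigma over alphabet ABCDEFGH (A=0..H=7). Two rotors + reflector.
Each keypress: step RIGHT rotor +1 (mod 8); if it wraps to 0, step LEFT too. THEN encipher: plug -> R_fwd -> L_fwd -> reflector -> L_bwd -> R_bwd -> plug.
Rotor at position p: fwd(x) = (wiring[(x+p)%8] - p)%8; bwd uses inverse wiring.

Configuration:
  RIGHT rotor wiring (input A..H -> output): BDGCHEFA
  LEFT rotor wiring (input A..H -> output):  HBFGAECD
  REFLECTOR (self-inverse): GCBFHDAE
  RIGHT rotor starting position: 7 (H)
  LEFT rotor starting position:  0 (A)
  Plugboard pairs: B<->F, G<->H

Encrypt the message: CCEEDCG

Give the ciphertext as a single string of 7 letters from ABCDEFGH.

Char 1 ('C'): step: R->0, L->1 (L advanced); C->plug->C->R->G->L->C->refl->B->L'->F->R'->G->plug->H
Char 2 ('C'): step: R->1, L=1; C->plug->C->R->B->L->E->refl->H->L'->D->R'->E->plug->E
Char 3 ('E'): step: R->2, L=1; E->plug->E->R->D->L->H->refl->E->L'->B->R'->H->plug->G
Char 4 ('E'): step: R->3, L=1; E->plug->E->R->F->L->B->refl->C->L'->G->R'->F->plug->B
Char 5 ('D'): step: R->4, L=1; D->plug->D->R->E->L->D->refl->F->L'->C->R'->G->plug->H
Char 6 ('C'): step: R->5, L=1; C->plug->C->R->D->L->H->refl->E->L'->B->R'->F->plug->B
Char 7 ('G'): step: R->6, L=1; G->plug->H->R->G->L->C->refl->B->L'->F->R'->D->plug->D

Answer: HEGBHBD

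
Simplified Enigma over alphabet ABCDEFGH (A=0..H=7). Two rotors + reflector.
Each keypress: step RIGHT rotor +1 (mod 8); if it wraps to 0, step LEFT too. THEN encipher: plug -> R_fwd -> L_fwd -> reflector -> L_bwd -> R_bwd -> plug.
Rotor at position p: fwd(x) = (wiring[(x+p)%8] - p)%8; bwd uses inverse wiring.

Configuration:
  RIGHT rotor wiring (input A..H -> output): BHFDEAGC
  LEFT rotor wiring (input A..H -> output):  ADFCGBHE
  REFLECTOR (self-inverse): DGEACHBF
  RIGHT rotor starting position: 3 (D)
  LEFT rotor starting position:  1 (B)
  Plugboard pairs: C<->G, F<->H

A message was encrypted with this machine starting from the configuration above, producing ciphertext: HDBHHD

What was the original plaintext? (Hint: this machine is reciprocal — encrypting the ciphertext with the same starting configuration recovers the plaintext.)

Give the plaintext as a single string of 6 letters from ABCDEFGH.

Answer: FCCBAB

Derivation:
Char 1 ('H'): step: R->4, L=1; H->plug->F->R->D->L->F->refl->H->L'->H->R'->H->plug->F
Char 2 ('D'): step: R->5, L=1; D->plug->D->R->E->L->A->refl->D->L'->G->R'->G->plug->C
Char 3 ('B'): step: R->6, L=1; B->plug->B->R->E->L->A->refl->D->L'->G->R'->G->plug->C
Char 4 ('H'): step: R->7, L=1; H->plug->F->R->F->L->G->refl->B->L'->C->R'->B->plug->B
Char 5 ('H'): step: R->0, L->2 (L advanced); H->plug->F->R->A->L->D->refl->A->L'->B->R'->A->plug->A
Char 6 ('D'): step: R->1, L=2; D->plug->D->R->D->L->H->refl->F->L'->E->R'->B->plug->B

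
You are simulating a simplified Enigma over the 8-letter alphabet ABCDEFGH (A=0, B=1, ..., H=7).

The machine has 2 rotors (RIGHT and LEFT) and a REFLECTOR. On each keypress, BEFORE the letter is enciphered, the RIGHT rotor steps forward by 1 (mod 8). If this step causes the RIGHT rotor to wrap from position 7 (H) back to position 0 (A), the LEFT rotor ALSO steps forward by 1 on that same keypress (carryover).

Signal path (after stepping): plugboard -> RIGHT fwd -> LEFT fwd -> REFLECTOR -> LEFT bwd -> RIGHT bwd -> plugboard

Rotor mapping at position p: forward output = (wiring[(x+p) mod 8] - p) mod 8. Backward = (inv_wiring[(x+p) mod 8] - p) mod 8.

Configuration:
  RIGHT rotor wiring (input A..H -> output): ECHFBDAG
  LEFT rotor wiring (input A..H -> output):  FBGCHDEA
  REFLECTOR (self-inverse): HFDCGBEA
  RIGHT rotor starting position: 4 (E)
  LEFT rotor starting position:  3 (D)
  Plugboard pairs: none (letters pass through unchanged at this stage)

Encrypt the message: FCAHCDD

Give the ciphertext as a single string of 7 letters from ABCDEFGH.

Answer: GEBGGGH

Derivation:
Char 1 ('F'): step: R->5, L=3; F->plug->F->R->C->L->A->refl->H->L'->A->R'->G->plug->G
Char 2 ('C'): step: R->6, L=3; C->plug->C->R->G->L->G->refl->E->L'->B->R'->E->plug->E
Char 3 ('A'): step: R->7, L=3; A->plug->A->R->H->L->D->refl->C->L'->F->R'->B->plug->B
Char 4 ('H'): step: R->0, L->4 (L advanced); H->plug->H->R->G->L->C->refl->D->L'->A->R'->G->plug->G
Char 5 ('C'): step: R->1, L=4; C->plug->C->R->E->L->B->refl->F->L'->F->R'->G->plug->G
Char 6 ('D'): step: R->2, L=4; D->plug->D->R->B->L->H->refl->A->L'->C->R'->G->plug->G
Char 7 ('D'): step: R->3, L=4; D->plug->D->R->F->L->F->refl->B->L'->E->R'->H->plug->H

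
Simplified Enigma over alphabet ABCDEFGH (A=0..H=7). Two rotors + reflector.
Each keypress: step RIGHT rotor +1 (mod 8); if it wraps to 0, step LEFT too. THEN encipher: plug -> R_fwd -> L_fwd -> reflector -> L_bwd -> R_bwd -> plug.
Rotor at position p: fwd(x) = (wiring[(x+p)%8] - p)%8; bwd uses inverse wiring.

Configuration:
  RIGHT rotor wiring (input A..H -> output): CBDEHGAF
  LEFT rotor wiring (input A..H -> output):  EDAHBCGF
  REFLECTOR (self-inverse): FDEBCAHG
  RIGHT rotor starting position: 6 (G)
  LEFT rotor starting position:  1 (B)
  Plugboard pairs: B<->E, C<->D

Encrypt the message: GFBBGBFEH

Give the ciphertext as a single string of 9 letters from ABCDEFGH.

Char 1 ('G'): step: R->7, L=1; G->plug->G->R->H->L->D->refl->B->L'->E->R'->D->plug->C
Char 2 ('F'): step: R->0, L->2 (L advanced); F->plug->F->R->G->L->C->refl->E->L'->E->R'->D->plug->C
Char 3 ('B'): step: R->1, L=2; B->plug->E->R->F->L->D->refl->B->L'->H->R'->F->plug->F
Char 4 ('B'): step: R->2, L=2; B->plug->E->R->G->L->C->refl->E->L'->E->R'->D->plug->C
Char 5 ('G'): step: R->3, L=2; G->plug->G->R->G->L->C->refl->E->L'->E->R'->B->plug->E
Char 6 ('B'): step: R->4, L=2; B->plug->E->R->G->L->C->refl->E->L'->E->R'->C->plug->D
Char 7 ('F'): step: R->5, L=2; F->plug->F->R->G->L->C->refl->E->L'->E->R'->E->plug->B
Char 8 ('E'): step: R->6, L=2; E->plug->B->R->H->L->B->refl->D->L'->F->R'->E->plug->B
Char 9 ('H'): step: R->7, L=2; H->plug->H->R->B->L->F->refl->A->L'->D->R'->B->plug->E

Answer: CCFCEDBBE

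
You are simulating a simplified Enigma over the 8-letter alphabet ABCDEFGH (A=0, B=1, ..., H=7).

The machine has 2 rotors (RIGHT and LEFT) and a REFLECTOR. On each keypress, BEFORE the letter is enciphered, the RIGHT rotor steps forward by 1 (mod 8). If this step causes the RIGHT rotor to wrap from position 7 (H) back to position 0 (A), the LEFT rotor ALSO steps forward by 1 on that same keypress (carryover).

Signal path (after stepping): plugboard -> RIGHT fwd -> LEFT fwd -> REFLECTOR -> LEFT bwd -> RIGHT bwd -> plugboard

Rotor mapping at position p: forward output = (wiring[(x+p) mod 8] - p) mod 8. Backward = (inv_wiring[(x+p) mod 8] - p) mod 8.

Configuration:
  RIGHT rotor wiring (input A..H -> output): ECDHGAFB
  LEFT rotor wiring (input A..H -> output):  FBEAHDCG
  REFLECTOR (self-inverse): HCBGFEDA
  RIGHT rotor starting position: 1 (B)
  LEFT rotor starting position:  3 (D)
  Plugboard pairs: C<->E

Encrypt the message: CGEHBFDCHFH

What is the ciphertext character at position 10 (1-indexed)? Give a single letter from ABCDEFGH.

Char 1 ('C'): step: R->2, L=3; C->plug->E->R->D->L->H->refl->A->L'->C->R'->G->plug->G
Char 2 ('G'): step: R->3, L=3; G->plug->G->R->H->L->B->refl->C->L'->F->R'->C->plug->E
Char 3 ('E'): step: R->4, L=3; E->plug->C->R->B->L->E->refl->F->L'->A->R'->E->plug->C
Char 4 ('H'): step: R->5, L=3; H->plug->H->R->B->L->E->refl->F->L'->A->R'->B->plug->B
Char 5 ('B'): step: R->6, L=3; B->plug->B->R->D->L->H->refl->A->L'->C->R'->H->plug->H
Char 6 ('F'): step: R->7, L=3; F->plug->F->R->H->L->B->refl->C->L'->F->R'->B->plug->B
Char 7 ('D'): step: R->0, L->4 (L advanced); D->plug->D->R->H->L->E->refl->F->L'->F->R'->G->plug->G
Char 8 ('C'): step: R->1, L=4; C->plug->E->R->H->L->E->refl->F->L'->F->R'->D->plug->D
Char 9 ('H'): step: R->2, L=4; H->plug->H->R->A->L->D->refl->G->L'->C->R'->G->plug->G
Char 10 ('F'): step: R->3, L=4; F->plug->F->R->B->L->H->refl->A->L'->G->R'->E->plug->C

C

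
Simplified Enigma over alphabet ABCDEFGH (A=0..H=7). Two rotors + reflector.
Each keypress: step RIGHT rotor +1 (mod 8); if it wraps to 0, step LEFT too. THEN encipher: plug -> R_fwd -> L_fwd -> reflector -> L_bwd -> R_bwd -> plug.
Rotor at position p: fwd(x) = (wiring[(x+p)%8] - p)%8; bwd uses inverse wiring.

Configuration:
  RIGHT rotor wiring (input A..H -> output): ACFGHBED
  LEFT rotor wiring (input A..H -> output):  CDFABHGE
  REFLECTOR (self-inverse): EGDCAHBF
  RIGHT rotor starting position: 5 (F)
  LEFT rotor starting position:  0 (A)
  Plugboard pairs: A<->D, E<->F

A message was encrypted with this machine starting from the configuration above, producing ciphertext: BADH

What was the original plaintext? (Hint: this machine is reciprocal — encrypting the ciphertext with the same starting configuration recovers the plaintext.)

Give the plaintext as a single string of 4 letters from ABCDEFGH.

Char 1 ('B'): step: R->6, L=0; B->plug->B->R->F->L->H->refl->F->L'->C->R'->C->plug->C
Char 2 ('A'): step: R->7, L=0; A->plug->D->R->G->L->G->refl->B->L'->E->R'->A->plug->D
Char 3 ('D'): step: R->0, L->1 (L advanced); D->plug->A->R->A->L->C->refl->D->L'->G->R'->D->plug->A
Char 4 ('H'): step: R->1, L=1; H->plug->H->R->H->L->B->refl->G->L'->E->R'->B->plug->B

Answer: CDAB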